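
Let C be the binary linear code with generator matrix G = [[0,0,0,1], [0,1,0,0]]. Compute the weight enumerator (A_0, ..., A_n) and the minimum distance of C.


Weight distribution: A_0 = 1, A_1 = 2, A_2 = 1. Minimum distance d = 1.

Enumerate all 2^2 = 4 messages m ∈ F_2^2.
For each, compute codeword c = mG in F_2^4, then tally its weight.
  m = 00 → c = 0000, weight = 0.
  m = 10 → c = 0001, weight = 1.
  m = 01 → c = 0100, weight = 1.
  m = 11 → c = 0101, weight = 2.
Tally weights:
  weight 0: 1 codewords.
  weight 1: 2 codewords.
  weight 2: 1 codewords.
Minimum distance d = smallest w > 0 with A_w > 0 = 1.
Sanity: Σ A_w = 4 = 2^2 = 4 ✓.


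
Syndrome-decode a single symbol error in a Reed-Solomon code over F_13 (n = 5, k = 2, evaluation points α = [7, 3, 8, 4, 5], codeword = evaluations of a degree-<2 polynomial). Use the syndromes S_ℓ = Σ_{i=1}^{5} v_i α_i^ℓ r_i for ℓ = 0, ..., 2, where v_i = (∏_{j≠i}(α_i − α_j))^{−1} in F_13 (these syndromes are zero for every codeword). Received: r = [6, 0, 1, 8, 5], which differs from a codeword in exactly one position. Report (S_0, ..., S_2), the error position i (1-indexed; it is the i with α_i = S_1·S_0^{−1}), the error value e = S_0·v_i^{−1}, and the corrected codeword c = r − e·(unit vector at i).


S = (11, 3, 2), error at position 5, error magnitude e = 2, c = [6, 0, 1, 8, 3].

Step 1: column multipliers v_i = (∏_{j≠i}(α_i − α_j))^{−1} mod 13.
  i = 1 (α = 7): (7−3)(7−8)(7−4)(7−5) = 4·(−1)·3·2 = −24 ≡ 2, so v_1 = 2^{−1} = 7 (mod 13).
  i = 2 (α = 3): (3−7)(3−8)(3−4)(3−5) = (−4)·(−5)·(−1)·(−2) = 40 ≡ 1, so v_2 = 1^{−1} = 1 (mod 13).
  i = 3 (α = 8): (8−7)(8−3)(8−4)(8−5) = 1·5·4·3 = 60 ≡ 8, so v_3 = 8^{−1} = 5 (mod 13).
  i = 4 (α = 4): (4−7)(4−3)(4−8)(4−5) = (−3)·1·(−4)·(−1) = −12 ≡ 1, so v_4 = 1^{−1} = 1 (mod 13).
  i = 5 (α = 5): (5−7)(5−3)(5−8)(5−4) = (−2)·2·(−3)·1 = 12 ≡ 12, so v_5 = 12^{−1} = 12 (mod 13).
  v = [7, 1, 5, 1, 12].
Step 2: syndromes of r = [6, 0, 1, 8, 5] (all sums mod 13).
  S_0 = Σ v_i r_i = 7·6 + 1·0 + 5·1 + 1·8 + 12·5 = 115 ≡ 11.
  S_1 = Σ v_i α_i r_i = 7·7·6 + 1·3·0 + 5·8·1 + 1·4·8 + 12·5·5 = 666 ≡ 3.
  α_i^2 mod 13 = [10, 9, 12, 3, 12].
  S_2 = Σ v_i α_i^2 r_i = 7·10·6 + 1·9·0 + 5·12·1 + 1·3·8 + 12·12·5 = 1224 ≡ 2.
  S = (11, 3, 2) ≠ 0, so r is not a codeword (an error is present).
Step 3: locate the error. For a single error e at position i, S_ℓ = v_i·e·α_i^ℓ, so α_err = S_1/S_0.
  S_0^{−1} = 11^{−1} = 6 (mod 13), so α_err = 3·6 = 18 ≡ 5 = α_5. Error position i = 5.
  Consistency check: S_2/S_1 = 2·9 = 18 ≡ 5 = α_err ✓ (single-error assumption holds).
Step 4: error magnitude e = S_0/v_5 = S_0·∏_{j≠5}(α_5 − α_j) = 11·12 = 132 ≡ 2 (mod 13).
Step 5: correct position 5: c_5 = r_5 − e = 5 − 2 ≡ 3 (mod 13). Hence c = [6, 0, 1, 8, 3].
  Check: interpolating c through the α_i gives m(x) = 2 + 8·x (degree < 2) with m(α_i) = c_i for every i, so c is indeed a codeword.


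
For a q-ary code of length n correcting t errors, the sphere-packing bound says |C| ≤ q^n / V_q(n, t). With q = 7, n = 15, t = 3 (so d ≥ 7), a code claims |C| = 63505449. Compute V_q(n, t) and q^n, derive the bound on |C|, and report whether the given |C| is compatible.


V_q(n, t) = 102151, q^n = 4747561509943, Hamming bound = 46475918, |C| = 63505449 > bound (violated).

Step 1: Compute V_q(n, t) = Σ_{j=0}^3 C(n, j) (q−1)^j.
  j = 0: C(15,0)·(6)^0 = 1·1 = 1.
  j = 1: C(15,1)·(6)^1 = 15·6 = 90.
  j = 2: C(15,2)·(6)^2 = 105·36 = 3780.
  j = 3: C(15,3)·(6)^3 = 455·216 = 98280.
  V_q(n, t) = 1 + 90 + 3780 + 98280 = 102151.
Step 2: q^n = 7^15 = 4747561509943.
Step 3: Hamming bound ⌊q^n / V_q(n,t)⌋ = ⌊4747561509943/102151⌋ = 46475918.
Step 4: Compare |C| = 63505449 to 46475918: violated.
The claimed |C| lies above the Hamming bound, so no 7-ary code of length 15 with d ≥ 7 can have 63505449 codewords.


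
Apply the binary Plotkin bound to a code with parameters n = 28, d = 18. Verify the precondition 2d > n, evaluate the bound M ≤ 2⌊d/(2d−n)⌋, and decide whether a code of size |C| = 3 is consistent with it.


Plotkin bound M ≤ 4; given |C| = 3 ≤ bound (satisfied).

Check applicability: 2d = 36, n = 28.
2d − n = 8 > 0, so Plotkin applies.
Compute d/(2d−n) = 18/8 ≈ 2.2500.
⌊d/(2d−n)⌋ = 2.
Plotkin bound: M ≤ 2·2 = 4.
Given |C| = 3, check: satisfied.
This |C| is below the Plotkin bound.


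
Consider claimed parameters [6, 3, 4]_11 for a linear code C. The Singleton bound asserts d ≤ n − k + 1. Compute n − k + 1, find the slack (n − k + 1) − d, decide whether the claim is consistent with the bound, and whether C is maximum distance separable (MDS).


Singleton RHS = n − k + 1 = 4, slack = 0, bound satisfied, MDS.

Singleton bound: d ≤ n − k + 1.
Here n = 6, k = 3, so n − k + 1 = 4.
Given d = 4, check d ≤ 4: YES.
Slack = (n − k + 1) − d = 0.
The code is MDS (slack = 0).
Description: the claimed parameters are [6, 3, 4]_11; such a code would be MDS (meets Singleton bound).


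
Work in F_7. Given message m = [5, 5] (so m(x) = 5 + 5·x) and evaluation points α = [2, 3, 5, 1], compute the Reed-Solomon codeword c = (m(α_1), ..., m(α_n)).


c = [1, 6, 2, 3]

Message polynomial: m(x) = 5 + 5·x (mod 7).
For each evaluation point α_i, compute m(α_i) mod 7:
  α_1 = 2: Horner steps 5 → 1, so m(2) = 1.
  α_2 = 3: Horner steps 5 → 6, so m(3) = 6.
  α_3 = 5: Horner steps 5 → 2, so m(5) = 2.
  α_4 = 1: Horner steps 5 → 3, so m(1) = 3.
Codeword c = [1, 6, 2, 3] ∈ F_7^4.


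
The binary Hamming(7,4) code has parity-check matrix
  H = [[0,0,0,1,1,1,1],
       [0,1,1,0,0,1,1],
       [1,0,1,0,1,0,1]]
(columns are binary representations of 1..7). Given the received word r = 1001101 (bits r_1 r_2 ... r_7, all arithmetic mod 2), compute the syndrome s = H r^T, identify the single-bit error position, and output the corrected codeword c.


s = (1, 1, 1)^T, error position = 7, corrected codeword c = 1001100

Compute s = H r^T mod 2 one row at a time:
  s_1 = 1 + 1 + 0 + 1 = 3 ≡ 1 (mod 2).
  s_2 = 0 + 0 + 0 + 1 = 1 ≡ 1 (mod 2).
  s_3 = 1 + 0 + 1 + 1 = 3 ≡ 1 (mod 2).
s = (1, 1, 1)^T — this equals column 7 of H (binary 111), so error is at position 7.
Correct: flip bit 7 of r = 1001101 to get c = 1001100.


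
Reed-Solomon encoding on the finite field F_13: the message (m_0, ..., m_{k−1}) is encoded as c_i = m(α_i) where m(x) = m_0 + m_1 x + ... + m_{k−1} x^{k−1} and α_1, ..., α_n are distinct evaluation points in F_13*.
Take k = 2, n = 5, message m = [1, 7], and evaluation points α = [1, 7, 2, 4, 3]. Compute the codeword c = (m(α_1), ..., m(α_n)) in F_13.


c = [8, 11, 2, 3, 9]

Message polynomial: m(x) = 1 + 7·x (mod 13).
For each evaluation point α_i, compute m(α_i) mod 13:
  α_1 = 1: Horner steps 7 → 8, so m(1) = 8.
  α_2 = 7: Horner steps 7 → 11, so m(7) = 11.
  α_3 = 2: Horner steps 7 → 2, so m(2) = 2.
  α_4 = 4: Horner steps 7 → 3, so m(4) = 3.
  α_5 = 3: Horner steps 7 → 9, so m(3) = 9.
Codeword c = [8, 11, 2, 3, 9] ∈ F_13^5.


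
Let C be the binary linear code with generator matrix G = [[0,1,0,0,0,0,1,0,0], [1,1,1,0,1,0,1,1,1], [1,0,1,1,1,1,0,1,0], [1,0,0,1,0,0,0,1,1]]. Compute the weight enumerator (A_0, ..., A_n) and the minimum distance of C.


Weight distribution: A_0 = 1, A_2 = 1, A_3 = 3, A_4 = 2, A_5 = 4, A_6 = 3, A_7 = 1, A_8 = 1. Minimum distance d = 2.

Enumerate all 2^4 = 16 messages m ∈ F_2^4.
For each, compute codeword c = mG in F_2^9, then tally its weight.
  m = 0000 → c = 000000000, weight = 0.
  m = 1000 → c = 010000100, weight = 2.
  m = 0100 → c = 111010111, weight = 7.
  m = 1100 → c = 101010011, weight = 5.
  m = 0010 → c = 101111010, weight = 6.
  m = 1010 → c = 111111110, weight = 8.
  m = 0110 → c = 010101101, weight = 5.
  m = 1110 → c = 000101001, weight = 3.
  m = 0001 → c = 100100011, weight = 4.
  m = 1001 → c = 110100111, weight = 6.
  m = 0101 → c = 011110100, weight = 5.
  m = 1101 → c = 001110000, weight = 3.
  m = 0011 → c = 001011001, weight = 4.
  m = 1011 → c = 011011101, weight = 6.
  m = 0111 → c = 110001110, weight = 5.
  m = 1111 → c = 100001010, weight = 3.
Tally weights:
  weight 0: 1 codewords.
  weight 2: 1 codewords.
  weight 3: 3 codewords.
  weight 4: 2 codewords.
  weight 5: 4 codewords.
  weight 6: 3 codewords.
  weight 7: 1 codewords.
  weight 8: 1 codewords.
Minimum distance d = smallest w > 0 with A_w > 0 = 2.
Sanity: Σ A_w = 16 = 2^4 = 16 ✓.


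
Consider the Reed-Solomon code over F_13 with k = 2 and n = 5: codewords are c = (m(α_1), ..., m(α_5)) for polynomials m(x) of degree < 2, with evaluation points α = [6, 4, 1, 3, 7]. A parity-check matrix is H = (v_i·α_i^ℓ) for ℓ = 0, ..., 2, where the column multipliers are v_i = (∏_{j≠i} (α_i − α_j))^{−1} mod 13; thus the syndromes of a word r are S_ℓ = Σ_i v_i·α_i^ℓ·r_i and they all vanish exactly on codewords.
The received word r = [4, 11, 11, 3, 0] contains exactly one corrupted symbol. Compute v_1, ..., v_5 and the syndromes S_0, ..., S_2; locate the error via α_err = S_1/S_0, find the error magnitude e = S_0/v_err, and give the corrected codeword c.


S = (5, 7, 2), error at position 2, error magnitude e = 12, c = [4, 12, 11, 3, 0].

Step 1: column multipliers v_i = (∏_{j≠i}(α_i − α_j))^{−1} mod 13.
  i = 1 (α = 6): (6−4)(6−1)(6−3)(6−7) = 2·5·3·(−1) = −30 ≡ 9, so v_1 = 9^{−1} = 3 (mod 13).
  i = 2 (α = 4): (4−6)(4−1)(4−3)(4−7) = (−2)·3·1·(−3) = 18 ≡ 5, so v_2 = 5^{−1} = 8 (mod 13).
  i = 3 (α = 1): (1−6)(1−4)(1−3)(1−7) = (−5)·(−3)·(−2)·(−6) = 180 ≡ 11, so v_3 = 11^{−1} = 6 (mod 13).
  i = 4 (α = 3): (3−6)(3−4)(3−1)(3−7) = (−3)·(−1)·2·(−4) = −24 ≡ 2, so v_4 = 2^{−1} = 7 (mod 13).
  i = 5 (α = 7): (7−6)(7−4)(7−1)(7−3) = 1·3·6·4 = 72 ≡ 7, so v_5 = 7^{−1} = 2 (mod 13).
  v = [3, 8, 6, 7, 2].
Step 2: syndromes of r = [4, 11, 11, 3, 0] (all sums mod 13).
  S_0 = Σ v_i r_i = 3·4 + 8·11 + 6·11 + 7·3 + 2·0 = 187 ≡ 5.
  S_1 = Σ v_i α_i r_i = 3·6·4 + 8·4·11 + 6·1·11 + 7·3·3 + 2·7·0 = 553 ≡ 7.
  α_i^2 mod 13 = [10, 3, 1, 9, 10].
  S_2 = Σ v_i α_i^2 r_i = 3·10·4 + 8·3·11 + 6·1·11 + 7·9·3 + 2·10·0 = 639 ≡ 2.
  S = (5, 7, 2) ≠ 0, so r is not a codeword (an error is present).
Step 3: locate the error. For a single error e at position i, S_ℓ = v_i·e·α_i^ℓ, so α_err = S_1/S_0.
  S_0^{−1} = 5^{−1} = 8 (mod 13), so α_err = 7·8 = 56 ≡ 4 = α_2. Error position i = 2.
  Consistency check: S_2/S_1 = 2·2 = 4 ≡ 4 = α_err ✓ (single-error assumption holds).
Step 4: error magnitude e = S_0/v_2 = S_0·∏_{j≠2}(α_2 − α_j) = 5·5 = 25 ≡ 12 (mod 13).
Step 5: correct position 2: c_2 = r_2 − e = 11 − 12 ≡ 12 (mod 13). Hence c = [4, 12, 11, 3, 0].
  Check: interpolating c through the α_i gives m(x) = 2 + 9·x (degree < 2) with m(α_i) = c_i for every i, so c is indeed a codeword.


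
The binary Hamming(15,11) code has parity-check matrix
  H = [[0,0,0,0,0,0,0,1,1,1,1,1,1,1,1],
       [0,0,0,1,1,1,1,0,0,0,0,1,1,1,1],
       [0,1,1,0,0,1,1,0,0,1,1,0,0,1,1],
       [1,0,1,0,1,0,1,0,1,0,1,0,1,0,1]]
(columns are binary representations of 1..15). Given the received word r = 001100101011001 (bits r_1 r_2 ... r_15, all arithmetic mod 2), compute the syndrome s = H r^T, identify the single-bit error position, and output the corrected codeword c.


s = (0, 0, 0, 1)^T, error position = 1, corrected codeword c = 101100101011001

Compute s = H r^T mod 2 one row at a time:
  s_1 = 0 + 1 + 0 + 1 + 1 + 0 + 0 + 1 = 4 ≡ 0 (mod 2).
  s_2 = 1 + 0 + 0 + 1 + 1 + 0 + 0 + 1 = 4 ≡ 0 (mod 2).
  s_3 = 0 + 1 + 0 + 1 + 0 + 1 + 0 + 1 = 4 ≡ 0 (mod 2).
  s_4 = 0 + 1 + 0 + 1 + 1 + 1 + 0 + 1 = 5 ≡ 1 (mod 2).
s = (0, 0, 0, 1)^T — this equals column 1 of H (binary 0001), so error is at position 1.
Correct: flip bit 1 of r = 001100101011001 to get c = 101100101011001.


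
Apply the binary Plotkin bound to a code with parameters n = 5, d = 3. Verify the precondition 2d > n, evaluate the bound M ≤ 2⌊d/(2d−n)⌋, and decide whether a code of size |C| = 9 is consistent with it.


Plotkin bound M ≤ 6; given |C| = 9 > bound (violated).

Check applicability: 2d = 6, n = 5.
2d − n = 1 > 0, so Plotkin applies.
Compute d/(2d−n) = 3/1 ≈ 3.0000.
⌊d/(2d−n)⌋ = 3.
Plotkin bound: M ≤ 2·3 = 6.
Given |C| = 9, check: VIOLATED.
This |C| is above the Plotkin bound, so no binary code with n = 5, d = 3 and 9 codewords exists.


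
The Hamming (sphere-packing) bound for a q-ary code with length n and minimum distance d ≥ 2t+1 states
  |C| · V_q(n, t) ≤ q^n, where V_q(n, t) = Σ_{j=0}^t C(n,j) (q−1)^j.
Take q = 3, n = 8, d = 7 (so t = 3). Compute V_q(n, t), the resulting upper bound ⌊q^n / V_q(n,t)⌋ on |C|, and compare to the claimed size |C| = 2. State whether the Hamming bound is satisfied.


V_q(n, t) = 577, q^n = 6561, Hamming bound = 11, |C| = 2 ≤ bound (satisfied).

Step 1: Compute V_q(n, t) = Σ_{j=0}^3 C(n, j) (q−1)^j.
  j = 0: C(8,0)·(2)^0 = 1·1 = 1.
  j = 1: C(8,1)·(2)^1 = 8·2 = 16.
  j = 2: C(8,2)·(2)^2 = 28·4 = 112.
  j = 3: C(8,3)·(2)^3 = 56·8 = 448.
  V_q(n, t) = 1 + 16 + 112 + 448 = 577.
Step 2: q^n = 3^8 = 6561.
Step 3: Hamming bound ⌊q^n / V_q(n,t)⌋ = ⌊6561/577⌋ = 11.
Step 4: Compare |C| = 2 to 11: satisfied.
The claimed |C| lies below the Hamming bound.


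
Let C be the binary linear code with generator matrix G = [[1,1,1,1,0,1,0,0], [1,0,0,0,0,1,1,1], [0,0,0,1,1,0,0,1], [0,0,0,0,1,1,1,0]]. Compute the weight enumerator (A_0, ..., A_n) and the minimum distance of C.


Weight distribution: A_0 = 1, A_2 = 1, A_3 = 4, A_4 = 3, A_5 = 4, A_6 = 3. Minimum distance d = 2.

Enumerate all 2^4 = 16 messages m ∈ F_2^4.
For each, compute codeword c = mG in F_2^8, then tally its weight.
  m = 0000 → c = 00000000, weight = 0.
  m = 1000 → c = 11110100, weight = 5.
  m = 0100 → c = 10000111, weight = 4.
  m = 1100 → c = 01110011, weight = 5.
  m = 0010 → c = 00011001, weight = 3.
  m = 1010 → c = 11101101, weight = 6.
  m = 0110 → c = 10011110, weight = 5.
  m = 1110 → c = 01101010, weight = 4.
  m = 0001 → c = 00001110, weight = 3.
  m = 1001 → c = 11111010, weight = 6.
  m = 0101 → c = 10001001, weight = 3.
  m = 1101 → c = 01111101, weight = 6.
  m = 0011 → c = 00010111, weight = 4.
  m = 1011 → c = 11100011, weight = 5.
  m = 0111 → c = 10010000, weight = 2.
  m = 1111 → c = 01100100, weight = 3.
Tally weights:
  weight 0: 1 codewords.
  weight 2: 1 codewords.
  weight 3: 4 codewords.
  weight 4: 3 codewords.
  weight 5: 4 codewords.
  weight 6: 3 codewords.
Minimum distance d = smallest w > 0 with A_w > 0 = 2.
Sanity: Σ A_w = 16 = 2^4 = 16 ✓.


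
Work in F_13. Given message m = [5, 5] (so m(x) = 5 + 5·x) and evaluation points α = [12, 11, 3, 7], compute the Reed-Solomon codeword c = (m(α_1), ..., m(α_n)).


c = [0, 8, 7, 1]

Message polynomial: m(x) = 5 + 5·x (mod 13).
For each evaluation point α_i, compute m(α_i) mod 13:
  α_1 = 12: Horner steps 5 → 0, so m(12) = 0.
  α_2 = 11: Horner steps 5 → 8, so m(11) = 8.
  α_3 = 3: Horner steps 5 → 7, so m(3) = 7.
  α_4 = 7: Horner steps 5 → 1, so m(7) = 1.
Codeword c = [0, 8, 7, 1] ∈ F_13^4.


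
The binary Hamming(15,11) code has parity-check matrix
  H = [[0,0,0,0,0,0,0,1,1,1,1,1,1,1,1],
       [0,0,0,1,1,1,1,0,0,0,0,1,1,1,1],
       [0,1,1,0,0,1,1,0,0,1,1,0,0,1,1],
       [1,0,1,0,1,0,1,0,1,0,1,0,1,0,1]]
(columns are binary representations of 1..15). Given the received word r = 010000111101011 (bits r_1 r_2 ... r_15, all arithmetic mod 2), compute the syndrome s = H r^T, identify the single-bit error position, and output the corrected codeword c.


s = (0, 0, 1, 1)^T, error position = 3, corrected codeword c = 011000111101011

Compute s = H r^T mod 2 one row at a time:
  s_1 = 1 + 1 + 1 + 0 + 1 + 0 + 1 + 1 = 6 ≡ 0 (mod 2).
  s_2 = 0 + 0 + 0 + 1 + 1 + 0 + 1 + 1 = 4 ≡ 0 (mod 2).
  s_3 = 1 + 0 + 0 + 1 + 1 + 0 + 1 + 1 = 5 ≡ 1 (mod 2).
  s_4 = 0 + 0 + 0 + 1 + 1 + 0 + 0 + 1 = 3 ≡ 1 (mod 2).
s = (0, 0, 1, 1)^T — this equals column 3 of H (binary 0011), so error is at position 3.
Correct: flip bit 3 of r = 010000111101011 to get c = 011000111101011.


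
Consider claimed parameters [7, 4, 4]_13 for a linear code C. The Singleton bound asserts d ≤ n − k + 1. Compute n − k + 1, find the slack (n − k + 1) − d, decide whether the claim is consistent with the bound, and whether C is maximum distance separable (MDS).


Singleton RHS = n − k + 1 = 4, slack = 0, bound satisfied, MDS.

Singleton bound: d ≤ n − k + 1.
Here n = 7, k = 4, so n − k + 1 = 4.
Given d = 4, check d ≤ 4: YES.
Slack = (n − k + 1) − d = 0.
The code is MDS (slack = 0).
Description: the claimed parameters are [7, 4, 4]_13; such a code would be MDS (meets Singleton bound).


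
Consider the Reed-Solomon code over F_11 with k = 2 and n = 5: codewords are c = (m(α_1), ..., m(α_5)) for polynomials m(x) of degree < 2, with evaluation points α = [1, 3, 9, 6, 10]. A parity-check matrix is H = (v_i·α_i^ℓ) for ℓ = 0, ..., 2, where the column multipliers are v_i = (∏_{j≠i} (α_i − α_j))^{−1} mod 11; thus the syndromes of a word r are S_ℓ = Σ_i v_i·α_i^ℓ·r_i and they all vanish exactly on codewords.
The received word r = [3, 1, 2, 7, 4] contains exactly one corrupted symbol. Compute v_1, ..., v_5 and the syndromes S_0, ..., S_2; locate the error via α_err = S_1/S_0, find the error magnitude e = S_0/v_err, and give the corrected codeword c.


S = (10, 10, 10), error at position 1, error magnitude e = 6, c = [8, 1, 2, 7, 4].

Step 1: column multipliers v_i = (∏_{j≠i}(α_i − α_j))^{−1} mod 11.
  i = 1 (α = 1): (1−3)(1−9)(1−6)(1−10) = (−2)·(−8)·(−5)·(−9) = 720 ≡ 5, so v_1 = 5^{−1} = 9 (mod 11).
  i = 2 (α = 3): (3−1)(3−9)(3−6)(3−10) = 2·(−6)·(−3)·(−7) = −252 ≡ 1, so v_2 = 1^{−1} = 1 (mod 11).
  i = 3 (α = 9): (9−1)(9−3)(9−6)(9−10) = 8·6·3·(−1) = −144 ≡ 10, so v_3 = 10^{−1} = 10 (mod 11).
  i = 4 (α = 6): (6−1)(6−3)(6−9)(6−10) = 5·3·(−3)·(−4) = 180 ≡ 4, so v_4 = 4^{−1} = 3 (mod 11).
  i = 5 (α = 10): (10−1)(10−3)(10−9)(10−6) = 9·7·1·4 = 252 ≡ 10, so v_5 = 10^{−1} = 10 (mod 11).
  v = [9, 1, 10, 3, 10].
Step 2: syndromes of r = [3, 1, 2, 7, 4] (all sums mod 11).
  S_0 = Σ v_i r_i = 9·3 + 1·1 + 10·2 + 3·7 + 10·4 = 109 ≡ 10.
  S_1 = Σ v_i α_i r_i = 9·1·3 + 1·3·1 + 10·9·2 + 3·6·7 + 10·10·4 = 736 ≡ 10.
  α_i^2 mod 11 = [1, 9, 4, 3, 1].
  S_2 = Σ v_i α_i^2 r_i = 9·1·3 + 1·9·1 + 10·4·2 + 3·3·7 + 10·1·4 = 219 ≡ 10.
  S = (10, 10, 10) ≠ 0, so r is not a codeword (an error is present).
Step 3: locate the error. For a single error e at position i, S_ℓ = v_i·e·α_i^ℓ, so α_err = S_1/S_0.
  S_0^{−1} = 10^{−1} = 10 (mod 11), so α_err = 10·10 = 100 ≡ 1 = α_1. Error position i = 1.
  Consistency check: S_2/S_1 = 10·10 = 100 ≡ 1 = α_err ✓ (single-error assumption holds).
Step 4: error magnitude e = S_0/v_1 = S_0·∏_{j≠1}(α_1 − α_j) = 10·5 = 50 ≡ 6 (mod 11).
Step 5: correct position 1: c_1 = r_1 − e = 3 − 6 ≡ 8 (mod 11). Hence c = [8, 1, 2, 7, 4].
  Check: interpolating c through the α_i gives m(x) = 6 + 2·x (degree < 2) with m(α_i) = c_i for every i, so c is indeed a codeword.


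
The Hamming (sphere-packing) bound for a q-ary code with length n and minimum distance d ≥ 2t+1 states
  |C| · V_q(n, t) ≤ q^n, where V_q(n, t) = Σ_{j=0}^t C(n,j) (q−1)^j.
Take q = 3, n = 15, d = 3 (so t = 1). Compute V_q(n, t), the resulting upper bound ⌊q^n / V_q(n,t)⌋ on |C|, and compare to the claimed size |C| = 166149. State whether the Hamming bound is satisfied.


V_q(n, t) = 31, q^n = 14348907, Hamming bound = 462867, |C| = 166149 ≤ bound (satisfied).

Step 1: Compute V_q(n, t) = Σ_{j=0}^1 C(n, j) (q−1)^j.
  j = 0: C(15,0)·(2)^0 = 1·1 = 1.
  j = 1: C(15,1)·(2)^1 = 15·2 = 30.
  V_q(n, t) = 1 + 30 = 31.
Step 2: q^n = 3^15 = 14348907.
Step 3: Hamming bound ⌊q^n / V_q(n,t)⌋ = ⌊14348907/31⌋ = 462867.
Step 4: Compare |C| = 166149 to 462867: satisfied.
The claimed |C| lies below the Hamming bound.


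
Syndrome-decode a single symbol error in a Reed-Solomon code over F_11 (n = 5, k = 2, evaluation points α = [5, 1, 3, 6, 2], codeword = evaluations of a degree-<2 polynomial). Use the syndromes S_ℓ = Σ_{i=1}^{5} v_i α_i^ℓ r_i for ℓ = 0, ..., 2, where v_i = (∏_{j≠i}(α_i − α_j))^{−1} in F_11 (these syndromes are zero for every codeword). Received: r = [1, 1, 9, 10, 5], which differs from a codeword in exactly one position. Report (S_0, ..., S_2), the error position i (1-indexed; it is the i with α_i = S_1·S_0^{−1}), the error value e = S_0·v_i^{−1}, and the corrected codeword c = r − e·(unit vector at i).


S = (8, 7, 2), error at position 1, error magnitude e = 6, c = [6, 1, 9, 10, 5].

Step 1: column multipliers v_i = (∏_{j≠i}(α_i − α_j))^{−1} mod 11.
  i = 1 (α = 5): (5−1)(5−3)(5−6)(5−2) = 4·2·(−1)·3 = −24 ≡ 9, so v_1 = 9^{−1} = 5 (mod 11).
  i = 2 (α = 1): (1−5)(1−3)(1−6)(1−2) = (−4)·(−2)·(−5)·(−1) = 40 ≡ 7, so v_2 = 7^{−1} = 8 (mod 11).
  i = 3 (α = 3): (3−5)(3−1)(3−6)(3−2) = (−2)·2·(−3)·1 = 12 ≡ 1, so v_3 = 1^{−1} = 1 (mod 11).
  i = 4 (α = 6): (6−5)(6−1)(6−3)(6−2) = 1·5·3·4 = 60 ≡ 5, so v_4 = 5^{−1} = 9 (mod 11).
  i = 5 (α = 2): (2−5)(2−1)(2−3)(2−6) = (−3)·1·(−1)·(−4) = −12 ≡ 10, so v_5 = 10^{−1} = 10 (mod 11).
  v = [5, 8, 1, 9, 10].
Step 2: syndromes of r = [1, 1, 9, 10, 5] (all sums mod 11).
  S_0 = Σ v_i r_i = 5·1 + 8·1 + 1·9 + 9·10 + 10·5 = 162 ≡ 8.
  S_1 = Σ v_i α_i r_i = 5·5·1 + 8·1·1 + 1·3·9 + 9·6·10 + 10·2·5 = 700 ≡ 7.
  α_i^2 mod 11 = [3, 1, 9, 3, 4].
  S_2 = Σ v_i α_i^2 r_i = 5·3·1 + 8·1·1 + 1·9·9 + 9·3·10 + 10·4·5 = 574 ≡ 2.
  S = (8, 7, 2) ≠ 0, so r is not a codeword (an error is present).
Step 3: locate the error. For a single error e at position i, S_ℓ = v_i·e·α_i^ℓ, so α_err = S_1/S_0.
  S_0^{−1} = 8^{−1} = 7 (mod 11), so α_err = 7·7 = 49 ≡ 5 = α_1. Error position i = 1.
  Consistency check: S_2/S_1 = 2·8 = 16 ≡ 5 = α_err ✓ (single-error assumption holds).
Step 4: error magnitude e = S_0/v_1 = S_0·∏_{j≠1}(α_1 − α_j) = 8·9 = 72 ≡ 6 (mod 11).
Step 5: correct position 1: c_1 = r_1 − e = 1 − 6 ≡ 6 (mod 11). Hence c = [6, 1, 9, 10, 5].
  Check: interpolating c through the α_i gives m(x) = 8 + 4·x (degree < 2) with m(α_i) = c_i for every i, so c is indeed a codeword.


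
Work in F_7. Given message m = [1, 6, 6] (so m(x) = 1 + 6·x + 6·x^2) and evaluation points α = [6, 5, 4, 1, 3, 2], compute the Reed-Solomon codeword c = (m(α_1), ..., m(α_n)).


c = [1, 6, 2, 6, 3, 2]

Message polynomial: m(x) = 1 + 6·x + 6·x^2 (mod 7).
For each evaluation point α_i, compute m(α_i) mod 7:
  α_1 = 6: Horner steps 6 → 0 → 1, so m(6) = 1.
  α_2 = 5: Horner steps 6 → 1 → 6, so m(5) = 6.
  α_3 = 4: Horner steps 6 → 2 → 2, so m(4) = 2.
  α_4 = 1: Horner steps 6 → 5 → 6, so m(1) = 6.
  α_5 = 3: Horner steps 6 → 3 → 3, so m(3) = 3.
  α_6 = 2: Horner steps 6 → 4 → 2, so m(2) = 2.
Codeword c = [1, 6, 2, 6, 3, 2] ∈ F_7^6.


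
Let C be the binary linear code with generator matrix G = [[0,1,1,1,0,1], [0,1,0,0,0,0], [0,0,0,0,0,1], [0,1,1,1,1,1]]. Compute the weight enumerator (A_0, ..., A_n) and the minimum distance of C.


Weight distribution: A_0 = 1, A_1 = 3, A_2 = 4, A_3 = 4, A_4 = 3, A_5 = 1. Minimum distance d = 1.

Enumerate all 2^4 = 16 messages m ∈ F_2^4.
For each, compute codeword c = mG in F_2^6, then tally its weight.
  m = 0000 → c = 000000, weight = 0.
  m = 1000 → c = 011101, weight = 4.
  m = 0100 → c = 010000, weight = 1.
  m = 1100 → c = 001101, weight = 3.
  m = 0010 → c = 000001, weight = 1.
  m = 1010 → c = 011100, weight = 3.
  m = 0110 → c = 010001, weight = 2.
  m = 1110 → c = 001100, weight = 2.
  m = 0001 → c = 011111, weight = 5.
  m = 1001 → c = 000010, weight = 1.
  m = 0101 → c = 001111, weight = 4.
  m = 1101 → c = 010010, weight = 2.
  m = 0011 → c = 011110, weight = 4.
  m = 1011 → c = 000011, weight = 2.
  m = 0111 → c = 001110, weight = 3.
  m = 1111 → c = 010011, weight = 3.
Tally weights:
  weight 0: 1 codewords.
  weight 1: 3 codewords.
  weight 2: 4 codewords.
  weight 3: 4 codewords.
  weight 4: 3 codewords.
  weight 5: 1 codewords.
Minimum distance d = smallest w > 0 with A_w > 0 = 1.
Sanity: Σ A_w = 16 = 2^4 = 16 ✓.


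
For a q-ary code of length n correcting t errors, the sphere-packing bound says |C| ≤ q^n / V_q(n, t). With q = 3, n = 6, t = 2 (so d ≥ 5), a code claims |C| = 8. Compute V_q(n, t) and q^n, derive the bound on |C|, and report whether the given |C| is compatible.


V_q(n, t) = 73, q^n = 729, Hamming bound = 9, |C| = 8 ≤ bound (satisfied).

Step 1: Compute V_q(n, t) = Σ_{j=0}^2 C(n, j) (q−1)^j.
  j = 0: C(6,0)·(2)^0 = 1·1 = 1.
  j = 1: C(6,1)·(2)^1 = 6·2 = 12.
  j = 2: C(6,2)·(2)^2 = 15·4 = 60.
  V_q(n, t) = 1 + 12 + 60 = 73.
Step 2: q^n = 3^6 = 729.
Step 3: Hamming bound ⌊q^n / V_q(n,t)⌋ = ⌊729/73⌋ = 9.
Step 4: Compare |C| = 8 to 9: satisfied.
The claimed |C| lies below the Hamming bound.


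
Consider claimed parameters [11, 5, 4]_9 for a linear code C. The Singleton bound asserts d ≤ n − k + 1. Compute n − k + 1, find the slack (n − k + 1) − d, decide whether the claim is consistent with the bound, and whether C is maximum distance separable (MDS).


Singleton RHS = n − k + 1 = 7, slack = 3, bound satisfied, not MDS.

Singleton bound: d ≤ n − k + 1.
Here n = 11, k = 5, so n − k + 1 = 7.
Given d = 4, check d ≤ 7: YES.
Slack = (n − k + 1) − d = 3.
The code is NOT MDS (slack = 3 > 0).
Description: the claimed parameters are [11, 5, 4]_9; such a code would be non-MDS.


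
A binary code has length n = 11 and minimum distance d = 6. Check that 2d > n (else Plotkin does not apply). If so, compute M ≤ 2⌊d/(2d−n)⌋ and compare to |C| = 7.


Plotkin bound M ≤ 12; given |C| = 7 ≤ bound (satisfied).

Check applicability: 2d = 12, n = 11.
2d − n = 1 > 0, so Plotkin applies.
Compute d/(2d−n) = 6/1 ≈ 6.0000.
⌊d/(2d−n)⌋ = 6.
Plotkin bound: M ≤ 2·6 = 12.
Given |C| = 7, check: satisfied.
This |C| is below the Plotkin bound.


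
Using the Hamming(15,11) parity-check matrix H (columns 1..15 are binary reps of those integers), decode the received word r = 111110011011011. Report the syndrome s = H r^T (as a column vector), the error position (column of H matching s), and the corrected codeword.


s = (0, 1, 1, 0)^T, error position = 6, corrected codeword c = 111111011011011

Compute s = H r^T mod 2 one row at a time:
  s_1 = 1 + 1 + 0 + 1 + 1 + 0 + 1 + 1 = 6 ≡ 0 (mod 2).
  s_2 = 1 + 1 + 0 + 0 + 1 + 0 + 1 + 1 = 5 ≡ 1 (mod 2).
  s_3 = 1 + 1 + 0 + 0 + 0 + 1 + 1 + 1 = 5 ≡ 1 (mod 2).
  s_4 = 1 + 1 + 1 + 0 + 1 + 1 + 0 + 1 = 6 ≡ 0 (mod 2).
s = (0, 1, 1, 0)^T — this equals column 6 of H (binary 0110), so error is at position 6.
Correct: flip bit 6 of r = 111110011011011 to get c = 111111011011011.


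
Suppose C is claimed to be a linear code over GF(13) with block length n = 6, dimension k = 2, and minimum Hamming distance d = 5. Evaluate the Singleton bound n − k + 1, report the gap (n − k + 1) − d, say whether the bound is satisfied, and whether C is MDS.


Singleton RHS = n − k + 1 = 5, slack = 0, bound satisfied, MDS.

Singleton bound: d ≤ n − k + 1.
Here n = 6, k = 2, so n − k + 1 = 5.
Given d = 5, check d ≤ 5: YES.
Slack = (n − k + 1) − d = 0.
The code is MDS (slack = 0).
Description: the claimed parameters are [6, 2, 5]_13; such a code would be MDS (meets Singleton bound).


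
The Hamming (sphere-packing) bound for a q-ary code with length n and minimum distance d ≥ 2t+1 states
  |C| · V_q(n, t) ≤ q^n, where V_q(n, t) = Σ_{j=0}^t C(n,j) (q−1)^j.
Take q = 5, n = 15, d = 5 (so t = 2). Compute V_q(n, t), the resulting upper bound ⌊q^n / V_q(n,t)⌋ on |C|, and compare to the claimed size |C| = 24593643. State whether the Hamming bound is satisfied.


V_q(n, t) = 1741, q^n = 30517578125, Hamming bound = 17528764, |C| = 24593643 > bound (violated).

Step 1: Compute V_q(n, t) = Σ_{j=0}^2 C(n, j) (q−1)^j.
  j = 0: C(15,0)·(4)^0 = 1·1 = 1.
  j = 1: C(15,1)·(4)^1 = 15·4 = 60.
  j = 2: C(15,2)·(4)^2 = 105·16 = 1680.
  V_q(n, t) = 1 + 60 + 1680 = 1741.
Step 2: q^n = 5^15 = 30517578125.
Step 3: Hamming bound ⌊q^n / V_q(n,t)⌋ = ⌊30517578125/1741⌋ = 17528764.
Step 4: Compare |C| = 24593643 to 17528764: violated.
The claimed |C| lies above the Hamming bound, so no 5-ary code of length 15 with d ≥ 5 can have 24593643 codewords.


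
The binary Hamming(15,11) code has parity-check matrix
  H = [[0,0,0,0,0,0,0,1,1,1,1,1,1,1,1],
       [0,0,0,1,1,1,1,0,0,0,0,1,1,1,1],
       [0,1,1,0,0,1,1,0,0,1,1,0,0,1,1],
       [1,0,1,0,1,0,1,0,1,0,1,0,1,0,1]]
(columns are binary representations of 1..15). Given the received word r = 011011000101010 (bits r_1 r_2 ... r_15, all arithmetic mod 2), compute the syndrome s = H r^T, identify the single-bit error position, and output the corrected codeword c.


s = (1, 0, 1, 0)^T, error position = 10, corrected codeword c = 011011000001010

Compute s = H r^T mod 2 one row at a time:
  s_1 = 0 + 0 + 1 + 0 + 1 + 0 + 1 + 0 = 3 ≡ 1 (mod 2).
  s_2 = 0 + 1 + 1 + 0 + 1 + 0 + 1 + 0 = 4 ≡ 0 (mod 2).
  s_3 = 1 + 1 + 1 + 0 + 1 + 0 + 1 + 0 = 5 ≡ 1 (mod 2).
  s_4 = 0 + 1 + 1 + 0 + 0 + 0 + 0 + 0 = 2 ≡ 0 (mod 2).
s = (1, 0, 1, 0)^T — this equals column 10 of H (binary 1010), so error is at position 10.
Correct: flip bit 10 of r = 011011000101010 to get c = 011011000001010.


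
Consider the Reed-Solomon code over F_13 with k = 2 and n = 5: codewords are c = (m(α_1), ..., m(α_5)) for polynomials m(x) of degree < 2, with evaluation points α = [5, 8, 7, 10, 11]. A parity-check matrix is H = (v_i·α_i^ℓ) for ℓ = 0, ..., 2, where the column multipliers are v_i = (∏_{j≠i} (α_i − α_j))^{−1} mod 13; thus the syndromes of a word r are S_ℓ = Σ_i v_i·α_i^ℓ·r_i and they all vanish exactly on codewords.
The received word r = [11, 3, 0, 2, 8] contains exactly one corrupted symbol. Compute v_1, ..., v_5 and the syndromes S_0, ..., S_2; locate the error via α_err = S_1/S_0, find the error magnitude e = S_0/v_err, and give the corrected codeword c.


S = (8, 4, 2), error at position 3, error magnitude e = 3, c = [11, 3, 10, 2, 8].

Step 1: column multipliers v_i = (∏_{j≠i}(α_i − α_j))^{−1} mod 13.
  i = 1 (α = 5): (5−8)(5−7)(5−10)(5−11) = (−3)·(−2)·(−5)·(−6) = 180 ≡ 11, so v_1 = 11^{−1} = 6 (mod 13).
  i = 2 (α = 8): (8−5)(8−7)(8−10)(8−11) = 3·1·(−2)·(−3) = 18 ≡ 5, so v_2 = 5^{−1} = 8 (mod 13).
  i = 3 (α = 7): (7−5)(7−8)(7−10)(7−11) = 2·(−1)·(−3)·(−4) = −24 ≡ 2, so v_3 = 2^{−1} = 7 (mod 13).
  i = 4 (α = 10): (10−5)(10−8)(10−7)(10−11) = 5·2·3·(−1) = −30 ≡ 9, so v_4 = 9^{−1} = 3 (mod 13).
  i = 5 (α = 11): (11−5)(11−8)(11−7)(11−10) = 6·3·4·1 = 72 ≡ 7, so v_5 = 7^{−1} = 2 (mod 13).
  v = [6, 8, 7, 3, 2].
Step 2: syndromes of r = [11, 3, 0, 2, 8] (all sums mod 13).
  S_0 = Σ v_i r_i = 6·11 + 8·3 + 7·0 + 3·2 + 2·8 = 112 ≡ 8.
  S_1 = Σ v_i α_i r_i = 6·5·11 + 8·8·3 + 7·7·0 + 3·10·2 + 2·11·8 = 758 ≡ 4.
  α_i^2 mod 13 = [12, 12, 10, 9, 4].
  S_2 = Σ v_i α_i^2 r_i = 6·12·11 + 8·12·3 + 7·10·0 + 3·9·2 + 2·4·8 = 1198 ≡ 2.
  S = (8, 4, 2) ≠ 0, so r is not a codeword (an error is present).
Step 3: locate the error. For a single error e at position i, S_ℓ = v_i·e·α_i^ℓ, so α_err = S_1/S_0.
  S_0^{−1} = 8^{−1} = 5 (mod 13), so α_err = 4·5 = 20 ≡ 7 = α_3. Error position i = 3.
  Consistency check: S_2/S_1 = 2·10 = 20 ≡ 7 = α_err ✓ (single-error assumption holds).
Step 4: error magnitude e = S_0/v_3 = S_0·∏_{j≠3}(α_3 − α_j) = 8·2 = 16 ≡ 3 (mod 13).
Step 5: correct position 3: c_3 = r_3 − e = 0 − 3 ≡ 10 (mod 13). Hence c = [11, 3, 10, 2, 8].
  Check: interpolating c through the α_i gives m(x) = 7 + 6·x (degree < 2) with m(α_i) = c_i for every i, so c is indeed a codeword.


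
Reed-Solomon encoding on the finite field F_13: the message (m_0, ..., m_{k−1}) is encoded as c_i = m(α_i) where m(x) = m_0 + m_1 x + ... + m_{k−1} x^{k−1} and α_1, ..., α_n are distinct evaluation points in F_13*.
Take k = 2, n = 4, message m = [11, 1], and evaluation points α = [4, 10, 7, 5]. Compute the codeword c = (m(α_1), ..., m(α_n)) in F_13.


c = [2, 8, 5, 3]

Message polynomial: m(x) = 11 + 1·x (mod 13).
For each evaluation point α_i, compute m(α_i) mod 13:
  α_1 = 4: Horner steps 1 → 2, so m(4) = 2.
  α_2 = 10: Horner steps 1 → 8, so m(10) = 8.
  α_3 = 7: Horner steps 1 → 5, so m(7) = 5.
  α_4 = 5: Horner steps 1 → 3, so m(5) = 3.
Codeword c = [2, 8, 5, 3] ∈ F_13^4.


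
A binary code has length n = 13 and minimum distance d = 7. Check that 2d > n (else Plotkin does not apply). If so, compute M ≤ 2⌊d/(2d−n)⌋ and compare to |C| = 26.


Plotkin bound M ≤ 14; given |C| = 26 > bound (violated).

Check applicability: 2d = 14, n = 13.
2d − n = 1 > 0, so Plotkin applies.
Compute d/(2d−n) = 7/1 ≈ 7.0000.
⌊d/(2d−n)⌋ = 7.
Plotkin bound: M ≤ 2·7 = 14.
Given |C| = 26, check: VIOLATED.
This |C| is above the Plotkin bound, so no binary code with n = 13, d = 7 and 26 codewords exists.


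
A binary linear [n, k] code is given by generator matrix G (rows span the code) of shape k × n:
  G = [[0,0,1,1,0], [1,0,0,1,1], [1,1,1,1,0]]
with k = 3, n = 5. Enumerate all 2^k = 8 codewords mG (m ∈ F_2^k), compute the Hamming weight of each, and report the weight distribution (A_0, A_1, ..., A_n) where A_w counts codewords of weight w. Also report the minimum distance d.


Weight distribution: A_0 = 1, A_2 = 2, A_3 = 4, A_4 = 1. Minimum distance d = 2.

Enumerate all 2^3 = 8 messages m ∈ F_2^3.
For each, compute codeword c = mG in F_2^5, then tally its weight.
  m = 000 → c = 00000, weight = 0.
  m = 100 → c = 00110, weight = 2.
  m = 010 → c = 10011, weight = 3.
  m = 110 → c = 10101, weight = 3.
  m = 001 → c = 11110, weight = 4.
  m = 101 → c = 11000, weight = 2.
  m = 011 → c = 01101, weight = 3.
  m = 111 → c = 01011, weight = 3.
Tally weights:
  weight 0: 1 codewords.
  weight 2: 2 codewords.
  weight 3: 4 codewords.
  weight 4: 1 codewords.
Minimum distance d = smallest w > 0 with A_w > 0 = 2.
Sanity: Σ A_w = 8 = 2^3 = 8 ✓.


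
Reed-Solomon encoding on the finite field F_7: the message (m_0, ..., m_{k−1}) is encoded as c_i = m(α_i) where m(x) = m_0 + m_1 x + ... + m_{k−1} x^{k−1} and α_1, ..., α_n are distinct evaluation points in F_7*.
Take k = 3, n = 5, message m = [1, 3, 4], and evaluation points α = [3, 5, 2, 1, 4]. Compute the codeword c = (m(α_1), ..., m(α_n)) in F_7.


c = [4, 4, 2, 1, 0]

Message polynomial: m(x) = 1 + 3·x + 4·x^2 (mod 7).
For each evaluation point α_i, compute m(α_i) mod 7:
  α_1 = 3: Horner steps 4 → 1 → 4, so m(3) = 4.
  α_2 = 5: Horner steps 4 → 2 → 4, so m(5) = 4.
  α_3 = 2: Horner steps 4 → 4 → 2, so m(2) = 2.
  α_4 = 1: Horner steps 4 → 0 → 1, so m(1) = 1.
  α_5 = 4: Horner steps 4 → 5 → 0, so m(4) = 0.
Codeword c = [4, 4, 2, 1, 0] ∈ F_7^5.


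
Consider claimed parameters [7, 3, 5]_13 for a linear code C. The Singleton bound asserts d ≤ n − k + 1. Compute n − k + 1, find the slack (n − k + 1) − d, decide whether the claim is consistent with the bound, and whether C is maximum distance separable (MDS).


Singleton RHS = n − k + 1 = 5, slack = 0, bound satisfied, MDS.

Singleton bound: d ≤ n − k + 1.
Here n = 7, k = 3, so n − k + 1 = 5.
Given d = 5, check d ≤ 5: YES.
Slack = (n − k + 1) − d = 0.
The code is MDS (slack = 0).
Description: the claimed parameters are [7, 3, 5]_13; such a code would be MDS (meets Singleton bound).


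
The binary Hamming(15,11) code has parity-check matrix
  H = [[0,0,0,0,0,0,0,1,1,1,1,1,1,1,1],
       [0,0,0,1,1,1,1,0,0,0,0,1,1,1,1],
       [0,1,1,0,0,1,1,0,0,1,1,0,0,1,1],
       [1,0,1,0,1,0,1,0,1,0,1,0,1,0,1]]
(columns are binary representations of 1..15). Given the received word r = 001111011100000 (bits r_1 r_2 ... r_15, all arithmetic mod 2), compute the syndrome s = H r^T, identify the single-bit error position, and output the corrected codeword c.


s = (1, 1, 1, 1)^T, error position = 15, corrected codeword c = 001111011100001

Compute s = H r^T mod 2 one row at a time:
  s_1 = 1 + 1 + 1 + 0 + 0 + 0 + 0 + 0 = 3 ≡ 1 (mod 2).
  s_2 = 1 + 1 + 1 + 0 + 0 + 0 + 0 + 0 = 3 ≡ 1 (mod 2).
  s_3 = 0 + 1 + 1 + 0 + 1 + 0 + 0 + 0 = 3 ≡ 1 (mod 2).
  s_4 = 0 + 1 + 1 + 0 + 1 + 0 + 0 + 0 = 3 ≡ 1 (mod 2).
s = (1, 1, 1, 1)^T — this equals column 15 of H (binary 1111), so error is at position 15.
Correct: flip bit 15 of r = 001111011100000 to get c = 001111011100001.


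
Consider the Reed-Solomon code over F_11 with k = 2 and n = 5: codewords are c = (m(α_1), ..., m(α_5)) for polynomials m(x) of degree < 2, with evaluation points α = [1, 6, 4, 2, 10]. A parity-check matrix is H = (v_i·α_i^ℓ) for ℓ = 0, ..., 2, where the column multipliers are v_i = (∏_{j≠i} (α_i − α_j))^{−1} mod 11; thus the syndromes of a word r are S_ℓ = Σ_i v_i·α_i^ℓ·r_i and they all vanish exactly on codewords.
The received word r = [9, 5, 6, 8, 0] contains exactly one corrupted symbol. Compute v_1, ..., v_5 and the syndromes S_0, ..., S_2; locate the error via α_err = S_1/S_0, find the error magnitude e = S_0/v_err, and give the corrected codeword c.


S = (9, 10, 5), error at position 2, error magnitude e = 1, c = [9, 4, 6, 8, 0].

Step 1: column multipliers v_i = (∏_{j≠i}(α_i − α_j))^{−1} mod 11.
  i = 1 (α = 1): (1−6)(1−4)(1−2)(1−10) = (−5)·(−3)·(−1)·(−9) = 135 ≡ 3, so v_1 = 3^{−1} = 4 (mod 11).
  i = 2 (α = 6): (6−1)(6−4)(6−2)(6−10) = 5·2·4·(−4) = −160 ≡ 5, so v_2 = 5^{−1} = 9 (mod 11).
  i = 3 (α = 4): (4−1)(4−6)(4−2)(4−10) = 3·(−2)·2·(−6) = 72 ≡ 6, so v_3 = 6^{−1} = 2 (mod 11).
  i = 4 (α = 2): (2−1)(2−6)(2−4)(2−10) = 1·(−4)·(−2)·(−8) = −64 ≡ 2, so v_4 = 2^{−1} = 6 (mod 11).
  i = 5 (α = 10): (10−1)(10−6)(10−4)(10−2) = 9·4·6·8 = 1728 ≡ 1, so v_5 = 1^{−1} = 1 (mod 11).
  v = [4, 9, 2, 6, 1].
Step 2: syndromes of r = [9, 5, 6, 8, 0] (all sums mod 11).
  S_0 = Σ v_i r_i = 4·9 + 9·5 + 2·6 + 6·8 + 1·0 = 141 ≡ 9.
  S_1 = Σ v_i α_i r_i = 4·1·9 + 9·6·5 + 2·4·6 + 6·2·8 + 1·10·0 = 450 ≡ 10.
  α_i^2 mod 11 = [1, 3, 5, 4, 1].
  S_2 = Σ v_i α_i^2 r_i = 4·1·9 + 9·3·5 + 2·5·6 + 6·4·8 + 1·1·0 = 423 ≡ 5.
  S = (9, 10, 5) ≠ 0, so r is not a codeword (an error is present).
Step 3: locate the error. For a single error e at position i, S_ℓ = v_i·e·α_i^ℓ, so α_err = S_1/S_0.
  S_0^{−1} = 9^{−1} = 5 (mod 11), so α_err = 10·5 = 50 ≡ 6 = α_2. Error position i = 2.
  Consistency check: S_2/S_1 = 5·10 = 50 ≡ 6 = α_err ✓ (single-error assumption holds).
Step 4: error magnitude e = S_0/v_2 = S_0·∏_{j≠2}(α_2 − α_j) = 9·5 = 45 ≡ 1 (mod 11).
Step 5: correct position 2: c_2 = r_2 − e = 5 − 1 ≡ 4 (mod 11). Hence c = [9, 4, 6, 8, 0].
  Check: interpolating c through the α_i gives m(x) = 10 + 10·x (degree < 2) with m(α_i) = c_i for every i, so c is indeed a codeword.


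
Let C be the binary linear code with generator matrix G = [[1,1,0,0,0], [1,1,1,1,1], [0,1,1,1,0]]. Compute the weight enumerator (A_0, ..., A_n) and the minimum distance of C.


Weight distribution: A_0 = 1, A_2 = 3, A_3 = 3, A_5 = 1. Minimum distance d = 2.

Enumerate all 2^3 = 8 messages m ∈ F_2^3.
For each, compute codeword c = mG in F_2^5, then tally its weight.
  m = 000 → c = 00000, weight = 0.
  m = 100 → c = 11000, weight = 2.
  m = 010 → c = 11111, weight = 5.
  m = 110 → c = 00111, weight = 3.
  m = 001 → c = 01110, weight = 3.
  m = 101 → c = 10110, weight = 3.
  m = 011 → c = 10001, weight = 2.
  m = 111 → c = 01001, weight = 2.
Tally weights:
  weight 0: 1 codewords.
  weight 2: 3 codewords.
  weight 3: 3 codewords.
  weight 5: 1 codewords.
Minimum distance d = smallest w > 0 with A_w > 0 = 2.
Sanity: Σ A_w = 8 = 2^3 = 8 ✓.
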